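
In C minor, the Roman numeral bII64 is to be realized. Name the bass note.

bII in C minor has root Db; the chord is Db-F-Ab.
The figure 64 means second inversion — the fifth is in the bass.

Ab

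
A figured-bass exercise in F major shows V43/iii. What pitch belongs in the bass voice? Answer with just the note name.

B

The applied chord V43/iii is rooted on E: E-G#-B-D.
The figure 43 means second inversion — the fifth is in the bass.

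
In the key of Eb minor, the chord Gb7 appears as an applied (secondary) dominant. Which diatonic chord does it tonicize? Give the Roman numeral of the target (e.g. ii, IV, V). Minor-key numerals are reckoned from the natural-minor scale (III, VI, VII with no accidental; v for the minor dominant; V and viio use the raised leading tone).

VI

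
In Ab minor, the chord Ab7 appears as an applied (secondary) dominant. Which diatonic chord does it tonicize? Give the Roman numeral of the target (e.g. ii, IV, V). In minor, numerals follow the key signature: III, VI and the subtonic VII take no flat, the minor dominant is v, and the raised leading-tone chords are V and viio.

iv

The chord is a dominant seventh chord on Ab.
A dominant resolves down a perfect fifth: Ab → Db. In Ab minor, Db is scale degree 4, i.e. iv.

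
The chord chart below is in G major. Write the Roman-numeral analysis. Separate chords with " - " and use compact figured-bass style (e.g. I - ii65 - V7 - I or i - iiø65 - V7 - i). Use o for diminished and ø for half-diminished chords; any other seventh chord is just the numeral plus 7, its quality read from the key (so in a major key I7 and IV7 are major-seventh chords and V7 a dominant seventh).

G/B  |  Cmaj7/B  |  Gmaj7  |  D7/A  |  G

I6 - IV42 - I7 - V43 - I

G/B has root G, degree 1 in G major, so I6.
Cmaj7/B: root C is the subdominant; major seventh chord there is IV42.
Gmaj7: major seventh chord on G = scale degree 1 → I7.
D7/A: dominant seventh chord on D = scale degree 5 → V43.
G has root G, degree 1 in G major, so I.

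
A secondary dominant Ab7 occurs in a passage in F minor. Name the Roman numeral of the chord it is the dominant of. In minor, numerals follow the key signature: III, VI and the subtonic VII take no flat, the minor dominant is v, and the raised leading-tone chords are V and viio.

The chord is a dominant seventh chord on Ab.
A dominant resolves down a perfect fifth: Ab → Db. In F minor, Db is scale degree 6, i.e. VI.

VI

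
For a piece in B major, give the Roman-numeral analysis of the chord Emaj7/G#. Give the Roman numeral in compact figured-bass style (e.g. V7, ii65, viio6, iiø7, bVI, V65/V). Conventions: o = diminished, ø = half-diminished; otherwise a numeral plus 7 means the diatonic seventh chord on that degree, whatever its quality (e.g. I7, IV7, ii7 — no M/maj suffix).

IV65

Stacked in thirds the chord is E-G#-B-D#: a major seventh chord on E.
E is scale degree 4 in B major, and a major seventh chord on that degree is written IV7.
With G# in the bass the chord is in first inversion, so the figured bass is 65.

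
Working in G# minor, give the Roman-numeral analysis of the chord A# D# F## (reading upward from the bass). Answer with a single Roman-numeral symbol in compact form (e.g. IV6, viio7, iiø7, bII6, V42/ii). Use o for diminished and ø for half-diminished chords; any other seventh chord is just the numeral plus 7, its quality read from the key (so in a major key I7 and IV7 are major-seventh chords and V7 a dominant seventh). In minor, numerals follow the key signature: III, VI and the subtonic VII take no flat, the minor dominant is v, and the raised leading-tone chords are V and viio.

V64

The pitches D#-F##-A# form a major triad rooted on D#.
In G# minor, D# is the dominant; the diatonic major triad there is V.
With A# in the bass the chord is in second inversion, so the figured bass is 64.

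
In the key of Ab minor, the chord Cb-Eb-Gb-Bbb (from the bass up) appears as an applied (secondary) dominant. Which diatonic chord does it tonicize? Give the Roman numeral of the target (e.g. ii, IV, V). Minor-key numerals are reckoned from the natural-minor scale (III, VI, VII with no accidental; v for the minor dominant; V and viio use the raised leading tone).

VI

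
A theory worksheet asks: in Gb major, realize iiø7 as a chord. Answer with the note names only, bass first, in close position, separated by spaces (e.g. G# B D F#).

Ab Cb Ebb Gb

Scale degree 2 in Gb major is Ab; here the chord built on it is altered to a half-diminished seventh chord. iiø7 is the half-diminished supertonic seventh, borrowed from the parallel minor.
So the chord is Ab-Cb-Ebb-Gb.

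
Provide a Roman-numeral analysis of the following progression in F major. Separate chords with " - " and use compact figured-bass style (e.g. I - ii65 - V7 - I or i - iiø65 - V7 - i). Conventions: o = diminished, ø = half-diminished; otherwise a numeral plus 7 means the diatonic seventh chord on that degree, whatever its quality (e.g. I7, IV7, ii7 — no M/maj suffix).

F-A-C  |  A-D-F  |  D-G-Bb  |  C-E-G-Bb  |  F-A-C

I - vi64 - ii64 - V7 - I

F-A-C: major triad on F = scale degree 1 → I.
A-D-F has root D, degree 6 in F major, so vi64.
D-G-Bb: root G is the supertonic; minor triad there is ii64.
C-E-G-Bb: dominant seventh chord on C = scale degree 5 → V7.
F-A-C has root F, degree 1 in F major, so I.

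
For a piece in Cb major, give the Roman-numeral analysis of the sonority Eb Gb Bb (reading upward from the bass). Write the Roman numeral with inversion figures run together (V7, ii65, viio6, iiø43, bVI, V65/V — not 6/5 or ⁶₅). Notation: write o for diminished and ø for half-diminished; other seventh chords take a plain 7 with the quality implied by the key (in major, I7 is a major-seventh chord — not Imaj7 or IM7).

The pitches Eb-Gb-Bb form a minor triad rooted on Eb.
In Cb major, Eb is the mediant; the diatonic minor triad there is iii.

iii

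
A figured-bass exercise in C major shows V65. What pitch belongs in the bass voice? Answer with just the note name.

B

V in C major has root G; the chord is G-B-D-F.
The figure 65 means first inversion — the third is in the bass.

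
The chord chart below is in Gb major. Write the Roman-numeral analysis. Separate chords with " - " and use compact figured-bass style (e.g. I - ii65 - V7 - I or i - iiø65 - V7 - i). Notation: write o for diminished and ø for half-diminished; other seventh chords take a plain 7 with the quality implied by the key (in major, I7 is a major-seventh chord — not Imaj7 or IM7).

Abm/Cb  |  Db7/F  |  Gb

ii6 - V65 - I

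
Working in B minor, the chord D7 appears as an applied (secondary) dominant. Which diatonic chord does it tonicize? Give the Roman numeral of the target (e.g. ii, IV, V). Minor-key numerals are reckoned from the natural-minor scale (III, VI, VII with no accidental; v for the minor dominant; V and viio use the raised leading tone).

VI

The chord is a dominant seventh chord on D.
A dominant resolves down a perfect fifth: D → G. In B minor, G is scale degree 6, i.e. VI.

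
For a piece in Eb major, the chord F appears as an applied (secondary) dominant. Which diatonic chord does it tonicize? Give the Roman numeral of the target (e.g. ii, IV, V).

V

The chord is a major triad on F.
A dominant resolves down a perfect fifth: F → Bb. In Eb major, Bb is scale degree 5, i.e. V.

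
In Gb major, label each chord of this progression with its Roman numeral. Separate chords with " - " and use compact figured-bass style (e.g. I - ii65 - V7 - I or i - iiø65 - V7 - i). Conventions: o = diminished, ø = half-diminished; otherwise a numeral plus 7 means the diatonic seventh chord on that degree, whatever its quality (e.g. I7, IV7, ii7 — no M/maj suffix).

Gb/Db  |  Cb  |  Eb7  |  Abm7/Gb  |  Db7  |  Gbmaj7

Gb/Db has root Gb, degree 1 in Gb major, so I64.
Cb: major triad on Cb = scale degree 4 → IV.
Eb7: chromatic; Eb is V of ii, so V7/ii.
Abm7/Gb: root Ab is the supertonic; minor seventh chord there is ii42.
Db7: root Db is the dominant; dominant seventh chord there is V7.
Gbmaj7 has root Gb, degree 1 in Gb major, so I7.

I64 - IV - V7/ii - ii42 - V7 - I7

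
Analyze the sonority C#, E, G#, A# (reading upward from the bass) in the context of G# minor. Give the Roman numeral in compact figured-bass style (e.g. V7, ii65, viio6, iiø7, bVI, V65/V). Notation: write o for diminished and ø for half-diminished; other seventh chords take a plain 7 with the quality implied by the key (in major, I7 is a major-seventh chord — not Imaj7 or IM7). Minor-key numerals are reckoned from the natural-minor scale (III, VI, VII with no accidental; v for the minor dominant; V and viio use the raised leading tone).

iiø65

Stacked in thirds the chord is A#-C#-E-G#: a half-diminished seventh chord on A#.
In G# minor, A# is the supertonic; the diatonic half-diminished seventh chord there is iiø7.
With C# in the bass the chord is in first inversion, so the figured bass is 65.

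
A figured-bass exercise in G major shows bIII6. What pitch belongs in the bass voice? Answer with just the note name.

D

bIII in G major has root Bb; the chord is Bb-D-F.
The figure 6 means first inversion — the third is in the bass.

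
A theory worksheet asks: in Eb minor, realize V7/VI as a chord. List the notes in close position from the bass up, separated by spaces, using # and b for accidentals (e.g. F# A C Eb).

V7/VI is a secondary dominant — the dominant seventh of VI. VI in Eb minor is Cb, so the applied chord's root is Gb, a perfect fifth above.
Building a dominant seventh chord on Gb gives Gb-Bb-Db-Fb.

Gb Bb Db Fb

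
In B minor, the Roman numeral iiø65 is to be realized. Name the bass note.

E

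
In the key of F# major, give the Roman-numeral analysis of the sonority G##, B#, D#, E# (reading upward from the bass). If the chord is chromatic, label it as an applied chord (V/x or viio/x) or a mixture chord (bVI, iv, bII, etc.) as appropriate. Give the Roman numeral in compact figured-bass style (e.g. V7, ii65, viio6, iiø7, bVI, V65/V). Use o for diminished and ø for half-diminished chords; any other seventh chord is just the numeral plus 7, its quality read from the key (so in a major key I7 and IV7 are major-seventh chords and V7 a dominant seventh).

V65/iii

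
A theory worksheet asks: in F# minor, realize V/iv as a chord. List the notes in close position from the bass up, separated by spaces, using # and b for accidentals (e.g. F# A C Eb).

V/iv is a secondary dominant — the dominant triad of iv. iv in F# minor is B, so the applied chord's root is F#, a perfect fifth above.
Building a major triad on F# gives F#-A#-C#.

F# A# C#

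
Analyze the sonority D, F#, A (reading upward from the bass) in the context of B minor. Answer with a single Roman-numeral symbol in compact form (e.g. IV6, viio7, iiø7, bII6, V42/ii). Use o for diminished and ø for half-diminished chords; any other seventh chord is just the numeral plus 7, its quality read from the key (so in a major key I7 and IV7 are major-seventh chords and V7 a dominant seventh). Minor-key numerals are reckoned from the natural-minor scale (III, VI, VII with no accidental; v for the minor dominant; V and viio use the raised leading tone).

The pitches D-F#-A form a major triad rooted on D.
In B minor, D is the mediant; the diatonic major triad there is III.

III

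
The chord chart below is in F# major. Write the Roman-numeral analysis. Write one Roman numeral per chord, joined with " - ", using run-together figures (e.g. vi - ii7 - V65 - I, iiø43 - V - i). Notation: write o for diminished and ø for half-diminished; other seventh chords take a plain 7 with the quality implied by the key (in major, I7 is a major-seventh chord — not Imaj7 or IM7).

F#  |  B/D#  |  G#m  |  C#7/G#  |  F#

I - IV6 - ii - V43 - I

F# has root F#, degree 1 in F# major, so I.
B/D#: major triad on B = scale degree 4 → IV6.
G#m: root G# is the supertonic; minor triad there is ii.
C#7/G#: root C# is the dominant; dominant seventh chord there is V43.
F# has root F#, degree 1 in F# major, so I.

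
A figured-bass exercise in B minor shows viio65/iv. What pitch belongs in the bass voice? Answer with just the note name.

The applied chord viio65/iv is rooted on D#: D#-F#-A-C.
The figure 65 means first inversion — the third is in the bass.

F#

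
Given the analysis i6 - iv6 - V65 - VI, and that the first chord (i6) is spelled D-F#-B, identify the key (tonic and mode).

B minor

The anchor chord is a minor triad on B, labeled i6.
If B is scale degree 1 and the mode makes that degree carry a minor triad, the tonic is B and the mode is minor.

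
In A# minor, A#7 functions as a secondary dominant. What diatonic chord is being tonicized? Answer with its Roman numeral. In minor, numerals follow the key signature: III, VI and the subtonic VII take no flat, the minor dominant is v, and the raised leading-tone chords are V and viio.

The chord is a dominant seventh chord on A#.
A dominant resolves down a perfect fifth: A# → D#. In A# minor, D# is scale degree 4, i.e. iv.

iv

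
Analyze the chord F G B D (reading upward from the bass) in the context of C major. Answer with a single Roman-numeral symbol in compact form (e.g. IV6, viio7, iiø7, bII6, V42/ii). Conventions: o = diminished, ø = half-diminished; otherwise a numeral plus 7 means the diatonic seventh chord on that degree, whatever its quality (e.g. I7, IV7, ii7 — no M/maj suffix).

V42

Stacked in thirds the chord is G-B-D-F: a dominant seventh chord on G.
G is scale degree 5 in C major, and a dominant seventh chord on that degree is written V7.
With F in the bass the chord is in third inversion, so the figured bass is 42.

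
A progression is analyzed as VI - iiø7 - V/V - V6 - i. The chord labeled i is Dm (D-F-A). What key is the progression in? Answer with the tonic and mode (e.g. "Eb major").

The anchor chord is a minor triad on D, labeled i.
If D is scale degree 1 and the mode makes that degree carry a minor triad, the tonic is D and the mode is minor.

D minor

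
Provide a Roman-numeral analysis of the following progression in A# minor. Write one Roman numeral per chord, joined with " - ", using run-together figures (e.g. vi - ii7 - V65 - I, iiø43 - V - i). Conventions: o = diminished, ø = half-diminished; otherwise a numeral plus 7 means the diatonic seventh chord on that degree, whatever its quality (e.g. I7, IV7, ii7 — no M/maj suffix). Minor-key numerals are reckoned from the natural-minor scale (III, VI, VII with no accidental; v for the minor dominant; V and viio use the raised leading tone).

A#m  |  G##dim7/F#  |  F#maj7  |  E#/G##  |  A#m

i - viio42 - VI7 - V6 - i

A#m: minor triad on A# = scale degree 1 → i.
G##dim7/F# has root G##, degree 7 in A# minor, so viio42.
F#maj7: root F# is the submediant; major seventh chord there is VI7.
E#/G##: root E# is the dominant; major triad there is V6.
A#m has root A#, degree 1 in A# minor, so i.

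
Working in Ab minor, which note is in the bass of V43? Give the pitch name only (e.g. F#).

V in Ab minor has root Eb; the chord is Eb-G-Bb-Db.
The figure 43 means second inversion — the fifth is in the bass.

Bb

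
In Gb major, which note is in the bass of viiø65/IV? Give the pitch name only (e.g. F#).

Db

The applied chord viiø65/IV is rooted on Bb: Bb-Db-Fb-Ab.
The figure 65 means first inversion — the third is in the bass.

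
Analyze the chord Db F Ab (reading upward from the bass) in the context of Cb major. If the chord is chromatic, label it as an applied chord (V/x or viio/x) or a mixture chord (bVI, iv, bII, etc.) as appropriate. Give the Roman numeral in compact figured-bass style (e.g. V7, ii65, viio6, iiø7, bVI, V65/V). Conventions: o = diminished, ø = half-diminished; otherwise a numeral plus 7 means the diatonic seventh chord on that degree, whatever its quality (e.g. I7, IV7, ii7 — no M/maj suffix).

V/V

Stacked in thirds the chord is Db-F-Ab: a major triad on Db.
Db is not a diatonic chord root with this quality in Cb major, but it lies a perfect fifth above Gb (V), so the chord functions as an applied dominant of V.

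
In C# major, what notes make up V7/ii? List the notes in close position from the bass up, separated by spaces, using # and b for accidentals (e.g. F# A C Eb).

A# C## E# G#

The slash means an applied dominant: we want the dominant of ii. In C# major, ii is D# minor, and its dominant is built on A#.
Building a dominant seventh chord on A# gives A#-C##-E#-G#.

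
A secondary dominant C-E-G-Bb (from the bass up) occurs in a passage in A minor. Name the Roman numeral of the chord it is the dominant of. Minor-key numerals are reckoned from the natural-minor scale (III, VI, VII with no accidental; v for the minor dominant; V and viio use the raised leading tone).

VI

The chord is a dominant seventh chord on C.
A dominant resolves down a perfect fifth: C → F. In A minor, F is scale degree 6, i.e. VI.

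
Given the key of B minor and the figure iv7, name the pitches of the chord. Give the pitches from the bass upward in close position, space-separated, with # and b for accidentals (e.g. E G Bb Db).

In B minor, scale degree 4 is E, and the diatonic chord built there is a minor seventh chord.
Stacking thirds from E gives E-G-B-D.

E G B D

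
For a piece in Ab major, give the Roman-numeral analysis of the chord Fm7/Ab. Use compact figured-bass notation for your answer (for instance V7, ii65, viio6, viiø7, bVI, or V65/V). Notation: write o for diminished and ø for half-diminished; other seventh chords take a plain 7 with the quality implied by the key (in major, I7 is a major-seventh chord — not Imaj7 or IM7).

vi65

Stacked in thirds the chord is F-Ab-C-Eb: a minor seventh chord on F.
In Ab major, F is the submediant; the diatonic minor seventh chord there is vi7.
With Ab in the bass the chord is in first inversion, so the figured bass is 65.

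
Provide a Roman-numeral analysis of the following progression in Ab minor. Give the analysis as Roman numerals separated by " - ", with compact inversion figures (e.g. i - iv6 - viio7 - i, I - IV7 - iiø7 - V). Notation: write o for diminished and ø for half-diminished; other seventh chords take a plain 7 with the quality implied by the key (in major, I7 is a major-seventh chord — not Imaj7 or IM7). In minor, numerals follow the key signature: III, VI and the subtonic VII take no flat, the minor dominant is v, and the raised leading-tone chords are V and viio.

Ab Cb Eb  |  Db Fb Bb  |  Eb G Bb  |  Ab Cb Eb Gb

i - iio6 - V - i7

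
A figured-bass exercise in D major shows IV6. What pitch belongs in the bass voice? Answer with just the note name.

B

IV in D major has root G; the chord is G-B-D.
The figure 6 means first inversion — the third is in the bass.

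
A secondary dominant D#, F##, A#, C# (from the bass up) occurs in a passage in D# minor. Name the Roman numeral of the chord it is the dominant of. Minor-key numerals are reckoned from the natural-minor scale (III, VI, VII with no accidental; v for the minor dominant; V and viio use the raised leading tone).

iv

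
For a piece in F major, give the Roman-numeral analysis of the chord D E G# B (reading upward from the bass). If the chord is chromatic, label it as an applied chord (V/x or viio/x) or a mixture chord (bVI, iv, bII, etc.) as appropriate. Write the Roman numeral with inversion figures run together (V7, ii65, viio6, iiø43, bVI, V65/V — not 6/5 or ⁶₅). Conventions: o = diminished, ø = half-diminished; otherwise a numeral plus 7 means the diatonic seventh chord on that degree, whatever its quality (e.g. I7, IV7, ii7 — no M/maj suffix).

V42/iii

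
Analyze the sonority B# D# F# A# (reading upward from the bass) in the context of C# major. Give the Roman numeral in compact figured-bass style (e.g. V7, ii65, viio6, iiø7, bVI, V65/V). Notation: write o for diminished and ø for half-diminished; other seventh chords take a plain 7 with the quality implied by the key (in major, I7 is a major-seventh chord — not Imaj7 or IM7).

The pitches B#-D#-F#-A# form a half-diminished seventh chord rooted on B#.
B# is scale degree 7 in C# major, and a half-diminished seventh chord on that degree is written viiø7.

viiø7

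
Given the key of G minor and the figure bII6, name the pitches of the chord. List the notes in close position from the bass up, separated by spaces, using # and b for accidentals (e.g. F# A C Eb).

C Eb Ab

Scale degree 2 in G minor is A; lowering it a half step gives Ab. bII6 is the Neapolitan sixth — a major triad on the lowered second degree, here in its customary first inversion.
So the chord is Ab-C-Eb.
With the 6 figure the chord is in first inversion; from the bass C upward in close position it reads C-Eb-Ab.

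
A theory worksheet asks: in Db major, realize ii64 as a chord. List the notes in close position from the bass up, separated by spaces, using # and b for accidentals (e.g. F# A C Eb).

In Db major, the supertonic is Eb, and the diatonic chord built there is a minor triad.
That chord is spelled Eb-Gb-Bb.
The figured bass 64 indicates second inversion, placing the fifth (Bb) in the bass: Bb-Eb-Gb.

Bb Eb Gb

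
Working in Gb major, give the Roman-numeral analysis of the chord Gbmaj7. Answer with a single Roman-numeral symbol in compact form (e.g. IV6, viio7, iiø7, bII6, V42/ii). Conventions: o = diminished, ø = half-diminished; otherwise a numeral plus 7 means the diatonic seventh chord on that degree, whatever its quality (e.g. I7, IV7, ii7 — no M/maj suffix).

The pitches Gb-Bb-Db-F form a major seventh chord rooted on Gb.
Gb is scale degree 1 in Gb major, and a major seventh chord on that degree is written I7.

I7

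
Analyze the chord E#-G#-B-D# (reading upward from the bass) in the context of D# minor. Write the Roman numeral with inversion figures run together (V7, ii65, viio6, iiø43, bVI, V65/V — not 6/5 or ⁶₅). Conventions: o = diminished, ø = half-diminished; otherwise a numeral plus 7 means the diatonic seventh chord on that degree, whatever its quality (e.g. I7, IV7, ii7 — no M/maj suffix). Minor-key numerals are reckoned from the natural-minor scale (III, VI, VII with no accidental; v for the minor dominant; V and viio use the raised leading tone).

Stacked in thirds the chord is E#-G#-B-D#: a half-diminished seventh chord on E#.
E# is scale degree 2 in D# minor, and a half-diminished seventh chord on that degree is written iiø7.

iiø7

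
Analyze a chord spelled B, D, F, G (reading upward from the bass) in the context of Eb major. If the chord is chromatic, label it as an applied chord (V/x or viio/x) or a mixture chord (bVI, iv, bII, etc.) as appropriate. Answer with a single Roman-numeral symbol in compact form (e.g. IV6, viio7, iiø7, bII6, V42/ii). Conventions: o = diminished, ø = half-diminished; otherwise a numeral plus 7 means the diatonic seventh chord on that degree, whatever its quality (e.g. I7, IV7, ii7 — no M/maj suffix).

Stacked in thirds the chord is G-B-D-F: a dominant seventh chord on G.
G is not a diatonic chord root with this quality in Eb major, but it lies a perfect fifth above C (vi), so the chord functions as an applied dominant of vi.
With B in the bass the chord is in first inversion, so the figured bass is 65.

V65/vi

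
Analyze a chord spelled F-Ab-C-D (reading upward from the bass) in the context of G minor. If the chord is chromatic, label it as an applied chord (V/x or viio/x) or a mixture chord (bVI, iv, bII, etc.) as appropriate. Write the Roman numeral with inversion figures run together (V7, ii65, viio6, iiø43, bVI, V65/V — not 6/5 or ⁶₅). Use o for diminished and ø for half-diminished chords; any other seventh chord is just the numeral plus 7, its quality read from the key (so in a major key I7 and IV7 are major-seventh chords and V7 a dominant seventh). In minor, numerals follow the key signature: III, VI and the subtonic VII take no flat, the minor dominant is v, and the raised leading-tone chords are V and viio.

viiø65/VI

Stacked in thirds the chord is D-F-Ab-C: a half-diminished seventh chord on D.
D sits a half step below Eb (VI in G minor); a diminished chord there is the applied leading-tone chord of VI.
With F in the bass the chord is in first inversion, so the figured bass is 65.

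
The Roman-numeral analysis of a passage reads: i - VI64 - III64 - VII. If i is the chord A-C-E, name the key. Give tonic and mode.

i is given as A-C-E — a minor triad with root A.
If A is scale degree 1 and the mode makes that degree carry a minor triad, the tonic is A and the mode is minor.

A minor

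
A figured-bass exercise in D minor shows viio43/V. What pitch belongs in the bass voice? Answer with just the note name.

The applied chord viio43/V is rooted on G#: G#-B-D-F.
The figure 43 means second inversion — the fifth is in the bass.

D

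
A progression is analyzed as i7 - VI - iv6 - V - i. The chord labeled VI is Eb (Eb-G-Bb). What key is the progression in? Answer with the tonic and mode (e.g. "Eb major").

G minor

The anchor chord is a major triad on Eb, labeled VI.
If Eb is scale degree 6 and the mode makes that degree carry a major triad, the tonic is G and the mode is minor.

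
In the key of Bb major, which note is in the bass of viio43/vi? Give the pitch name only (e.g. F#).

C

The applied chord viio43/vi is rooted on F#: F#-A-C-Eb.
The figure 43 means second inversion — the fifth is in the bass.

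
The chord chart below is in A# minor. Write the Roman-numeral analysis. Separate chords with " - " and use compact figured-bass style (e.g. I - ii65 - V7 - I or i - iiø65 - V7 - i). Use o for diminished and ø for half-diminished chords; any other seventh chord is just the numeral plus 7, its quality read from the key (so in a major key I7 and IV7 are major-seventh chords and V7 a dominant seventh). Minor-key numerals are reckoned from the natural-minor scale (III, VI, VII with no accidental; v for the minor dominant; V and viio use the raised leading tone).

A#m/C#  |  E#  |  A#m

A#m/C#: minor triad on A# = scale degree 1 → i6.
E#: major triad on E# = scale degree 5 → V.
A#m: root A# is the tonic; minor triad there is i.

i6 - V - i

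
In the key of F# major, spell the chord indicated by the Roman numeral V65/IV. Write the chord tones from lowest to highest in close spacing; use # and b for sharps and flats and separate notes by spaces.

The slash means an applied dominant: we want the dominant of IV. In F# major, IV is B major, and its dominant is built on F#.
Building a dominant seventh chord on F# gives F#-A#-C#-E.
With the 65 figure the chord is in first inversion; from the bass A# upward in close position it reads A#-C#-E-F#.

A# C# E F#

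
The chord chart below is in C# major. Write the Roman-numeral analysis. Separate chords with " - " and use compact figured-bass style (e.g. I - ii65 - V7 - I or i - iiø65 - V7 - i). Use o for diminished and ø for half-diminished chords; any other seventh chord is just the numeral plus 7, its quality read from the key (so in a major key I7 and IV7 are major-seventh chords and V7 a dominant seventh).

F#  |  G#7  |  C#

F#: root F# is the subdominant; major triad there is IV.
G#7 has root G#, degree 5 in C# major, so V7.
C#: root C# is the tonic; major triad there is I.

IV - V7 - I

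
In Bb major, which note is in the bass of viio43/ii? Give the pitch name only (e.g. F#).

The applied chord viio43/ii is rooted on B: B-D-F-Ab.
The figure 43 means second inversion — the fifth is in the bass.

F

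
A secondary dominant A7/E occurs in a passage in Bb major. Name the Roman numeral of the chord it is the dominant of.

iii

The chord is a dominant seventh chord on A.
A dominant resolves down a perfect fifth: A → D. In Bb major, D is scale degree 3, i.e. iii.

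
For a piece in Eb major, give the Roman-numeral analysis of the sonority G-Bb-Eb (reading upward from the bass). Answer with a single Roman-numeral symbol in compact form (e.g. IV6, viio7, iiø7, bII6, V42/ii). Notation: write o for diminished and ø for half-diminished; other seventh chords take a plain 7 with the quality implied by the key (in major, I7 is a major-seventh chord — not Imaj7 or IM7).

The pitches Eb-G-Bb form a major triad rooted on Eb.
Eb is scale degree 1 in Eb major, and a major triad on that degree is written I.
With G in the bass the chord is in first inversion, so the figured bass is 6.

I6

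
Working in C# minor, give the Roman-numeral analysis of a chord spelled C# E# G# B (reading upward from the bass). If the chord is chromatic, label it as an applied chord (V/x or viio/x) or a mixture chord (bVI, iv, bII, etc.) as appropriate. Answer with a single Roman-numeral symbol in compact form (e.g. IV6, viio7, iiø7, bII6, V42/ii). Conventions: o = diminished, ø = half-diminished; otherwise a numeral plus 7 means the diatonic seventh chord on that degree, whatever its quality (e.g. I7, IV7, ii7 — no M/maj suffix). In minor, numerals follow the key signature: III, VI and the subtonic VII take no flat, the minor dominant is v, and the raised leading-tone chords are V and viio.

Stacked in thirds the chord is C#-E#-G#-B: a dominant seventh chord on C#.
C# is not a diatonic chord root with this quality in C# minor, but it lies a perfect fifth above F# (iv), so the chord functions as an applied dominant of iv.

V7/iv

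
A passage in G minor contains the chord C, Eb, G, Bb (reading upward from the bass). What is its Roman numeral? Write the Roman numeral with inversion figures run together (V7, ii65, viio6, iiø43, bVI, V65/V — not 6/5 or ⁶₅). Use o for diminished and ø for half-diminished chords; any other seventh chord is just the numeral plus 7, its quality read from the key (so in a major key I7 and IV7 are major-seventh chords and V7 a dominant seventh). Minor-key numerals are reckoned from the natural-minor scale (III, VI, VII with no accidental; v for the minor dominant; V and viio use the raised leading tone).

iv7

Stacked in thirds the chord is C-Eb-G-Bb: a minor seventh chord on C.
In G minor, C is the subdominant; the diatonic minor seventh chord there is iv7.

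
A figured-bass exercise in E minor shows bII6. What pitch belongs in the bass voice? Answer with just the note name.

bII in E minor has root F; the chord is F-A-C.
The figure 6 means first inversion — the third is in the bass.

A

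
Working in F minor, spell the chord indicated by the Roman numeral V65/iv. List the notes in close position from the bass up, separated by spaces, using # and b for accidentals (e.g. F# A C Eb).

V65/iv is a secondary dominant — the dominant seventh of iv. iv in F minor is Bb, so the applied chord's root is F, a perfect fifth above.
Building a dominant seventh chord on F gives F-A-C-Eb.
With the 65 figure the chord is in first inversion; from the bass A upward in close position it reads A-C-Eb-F.

A C Eb F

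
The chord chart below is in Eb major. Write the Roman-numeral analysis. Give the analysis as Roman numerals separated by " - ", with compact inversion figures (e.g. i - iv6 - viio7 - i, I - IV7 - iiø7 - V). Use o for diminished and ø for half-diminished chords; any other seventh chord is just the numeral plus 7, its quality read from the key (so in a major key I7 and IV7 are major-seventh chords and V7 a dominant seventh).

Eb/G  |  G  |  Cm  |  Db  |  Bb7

Eb/G: major triad on Eb = scale degree 1 → I6.
G: chromatic; G is V of vi, so V/vi.
Cm: root C is the submediant; minor triad there is vi.
Db is non-diatonic — bVII, a mixture chord from Eb minor.
Bb7 has root Bb, degree 5 in Eb major, so V7.

I6 - V/vi - vi - bVII - V7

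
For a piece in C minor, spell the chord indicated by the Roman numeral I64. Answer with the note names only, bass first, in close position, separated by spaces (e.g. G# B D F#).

G C E

Scale degree 1 in C minor is C; here the chord built on it is altered to a major triad. I64 is the major tonic (Picardy third), borrowed from the parallel major.
So the chord is C-E-G, a major triad.
With the 64 figure the chord is in second inversion; from the bass G upward in close position it reads G-C-E.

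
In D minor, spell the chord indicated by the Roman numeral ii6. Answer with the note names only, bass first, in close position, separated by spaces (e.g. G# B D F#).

ii6 is the minor supertonic, borrowed from the parallel major (the Dorian ii). In D minor that root is E.
So the chord is E-G-B, a minor triad.
The figured bass 6 indicates first inversion, placing the third (G) in the bass: G-B-E.

G B E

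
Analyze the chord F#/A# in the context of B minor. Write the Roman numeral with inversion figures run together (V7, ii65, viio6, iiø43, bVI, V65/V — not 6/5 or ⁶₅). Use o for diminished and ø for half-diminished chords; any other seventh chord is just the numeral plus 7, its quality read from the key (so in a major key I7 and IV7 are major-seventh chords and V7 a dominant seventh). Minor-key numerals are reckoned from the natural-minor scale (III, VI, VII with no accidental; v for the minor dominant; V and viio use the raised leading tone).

The pitches F#-A#-C# form a major triad rooted on F#.
In B minor, F# is the dominant; the diatonic major triad there is V.
With A# in the bass the chord is in first inversion, so the figured bass is 6.

V6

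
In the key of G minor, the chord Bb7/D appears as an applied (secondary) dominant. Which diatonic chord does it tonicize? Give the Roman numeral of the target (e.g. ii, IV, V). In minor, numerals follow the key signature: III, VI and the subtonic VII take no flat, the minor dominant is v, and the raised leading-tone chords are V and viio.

The chord is a dominant seventh chord on Bb.
A dominant resolves down a perfect fifth: Bb → Eb. In G minor, Eb is scale degree 6, i.e. VI.

VI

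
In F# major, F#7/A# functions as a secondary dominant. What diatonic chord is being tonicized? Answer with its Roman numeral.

The chord is a dominant seventh chord on F#.
A dominant resolves down a perfect fifth: F# → B. In F# major, B is scale degree 4, i.e. IV.

IV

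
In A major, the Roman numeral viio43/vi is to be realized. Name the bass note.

B

The applied chord viio43/vi is rooted on E#: E#-G#-B-D.
The figure 43 means second inversion — the fifth is in the bass.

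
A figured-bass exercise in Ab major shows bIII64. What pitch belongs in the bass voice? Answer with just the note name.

Gb

bIII in Ab major has root Cb; the chord is Cb-Eb-Gb.
The figure 64 means second inversion — the fifth is in the bass.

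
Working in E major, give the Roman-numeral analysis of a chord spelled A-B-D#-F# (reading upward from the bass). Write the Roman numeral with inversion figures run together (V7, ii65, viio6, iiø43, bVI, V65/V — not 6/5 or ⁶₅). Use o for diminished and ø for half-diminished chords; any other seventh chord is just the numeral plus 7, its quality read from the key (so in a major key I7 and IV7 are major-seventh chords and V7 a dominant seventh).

Stacked in thirds the chord is B-D#-F#-A: a dominant seventh chord on B.
In E major, B is the dominant; the diatonic dominant seventh chord there is V7.
With A in the bass the chord is in third inversion, so the figured bass is 42.

V42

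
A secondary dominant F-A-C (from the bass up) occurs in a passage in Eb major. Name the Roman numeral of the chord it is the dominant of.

The chord is a major triad on F.
A dominant resolves down a perfect fifth: F → Bb. In Eb major, Bb is scale degree 5, i.e. V.

V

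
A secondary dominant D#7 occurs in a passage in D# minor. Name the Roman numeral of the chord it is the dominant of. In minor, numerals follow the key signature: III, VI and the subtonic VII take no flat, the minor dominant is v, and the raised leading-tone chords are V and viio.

iv

The chord is a dominant seventh chord on D#.
A dominant resolves down a perfect fifth: D# → G#. In D# minor, G# is scale degree 4, i.e. iv.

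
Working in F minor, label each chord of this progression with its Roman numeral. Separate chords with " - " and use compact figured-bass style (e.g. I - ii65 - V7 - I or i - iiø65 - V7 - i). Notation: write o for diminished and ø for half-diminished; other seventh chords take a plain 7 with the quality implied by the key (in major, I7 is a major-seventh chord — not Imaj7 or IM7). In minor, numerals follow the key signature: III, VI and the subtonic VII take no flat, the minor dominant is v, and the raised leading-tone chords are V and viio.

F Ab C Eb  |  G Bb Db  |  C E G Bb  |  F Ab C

F-Ab-C-Eb has root F, degree 1 in F minor, so i7.
G-Bb-Db has root G, degree 2 in F minor, so iio.
C-E-G-Bb: dominant seventh chord on C = scale degree 5 → V7.
F-Ab-C has root F, degree 1 in F minor, so i.

i7 - iio - V7 - i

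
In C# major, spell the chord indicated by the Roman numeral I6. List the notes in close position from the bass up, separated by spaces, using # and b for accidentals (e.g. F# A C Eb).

In C# major, scale degree 1 is C#, and the diatonic chord built there is a major triad.
Stacking thirds from C# gives C#-E#-G#.
With the 6 figure the chord is in first inversion; from the bass E# upward in close position it reads E#-G#-C#.

E# G# C#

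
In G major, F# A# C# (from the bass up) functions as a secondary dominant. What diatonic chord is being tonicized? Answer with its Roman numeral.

iii

The chord is a major triad on F#.
A dominant resolves down a perfect fifth: F# → B. In G major, B is scale degree 3, i.e. iii.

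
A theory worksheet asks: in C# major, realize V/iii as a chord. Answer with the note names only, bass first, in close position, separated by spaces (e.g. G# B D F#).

B# D## F##

The slash means an applied dominant: we want the dominant of iii. In C# major, iii is E# minor, and its dominant is built on B#.
Building a major triad on B# gives B#-D##-F##.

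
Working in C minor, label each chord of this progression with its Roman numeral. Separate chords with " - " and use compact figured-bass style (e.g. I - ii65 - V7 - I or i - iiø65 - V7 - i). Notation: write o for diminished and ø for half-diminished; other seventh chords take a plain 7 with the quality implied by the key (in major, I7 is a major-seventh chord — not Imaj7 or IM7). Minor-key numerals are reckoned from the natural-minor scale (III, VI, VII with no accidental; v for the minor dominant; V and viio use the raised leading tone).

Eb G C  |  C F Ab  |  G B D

i6 - iv64 - V

Eb-G-C has root C, degree 1 in C minor, so i6.
C-F-Ab: root F is the subdominant; minor triad there is iv64.
G-B-D: root G is the dominant; major triad there is V.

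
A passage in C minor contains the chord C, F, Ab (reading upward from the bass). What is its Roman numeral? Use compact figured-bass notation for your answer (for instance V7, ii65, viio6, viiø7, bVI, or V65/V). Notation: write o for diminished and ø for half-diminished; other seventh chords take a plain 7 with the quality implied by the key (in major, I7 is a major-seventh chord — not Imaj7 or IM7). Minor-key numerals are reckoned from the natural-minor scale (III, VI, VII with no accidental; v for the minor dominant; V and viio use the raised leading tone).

The pitches F-Ab-C form a minor triad rooted on F.
F is scale degree 4 in C minor, and a minor triad on that degree is written iv.
With C in the bass the chord is in second inversion, so the figured bass is 64.

iv64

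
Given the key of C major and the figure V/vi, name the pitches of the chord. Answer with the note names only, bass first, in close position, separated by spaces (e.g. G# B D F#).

E G# B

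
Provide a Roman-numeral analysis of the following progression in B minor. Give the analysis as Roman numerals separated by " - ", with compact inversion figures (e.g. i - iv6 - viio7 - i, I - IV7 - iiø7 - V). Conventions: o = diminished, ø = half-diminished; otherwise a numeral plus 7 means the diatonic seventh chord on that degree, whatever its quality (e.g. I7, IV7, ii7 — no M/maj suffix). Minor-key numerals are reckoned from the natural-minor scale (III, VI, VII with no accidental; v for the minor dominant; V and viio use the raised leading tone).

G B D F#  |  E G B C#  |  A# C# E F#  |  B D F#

VI7 - iiø65 - V65 - i

G-B-D-F#: root G is the submediant; major seventh chord there is VI7.
E-G-B-C# has root C#, degree 2 in B minor, so iiø65.
A#-C#-E-F#: dominant seventh chord on F# = scale degree 5 → V65.
B-D-F#: minor triad on B = scale degree 1 → i.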